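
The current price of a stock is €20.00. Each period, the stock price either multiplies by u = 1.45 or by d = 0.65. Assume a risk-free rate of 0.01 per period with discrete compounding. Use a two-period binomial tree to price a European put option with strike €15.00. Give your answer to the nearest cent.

Risk-neutral probability p = (1 + 0.01 − 0.65)/(1.45 − 0.65) = 0.3600/0.8000 = 0.4500
Terminal stock prices: S_uu = 42.05, S_ud = 18.85, S_dd = 8.45
Terminal payoffs (K − S): max(-27.05, 0) = 0, max(-3.85, 0) = 0, max(6.55, 0) = 6.55
Node u (S = 29): V_u = 1/1.01·[0.4500·0.0000 + 0.5500·0.0000] = 0.0000
Node d (S = 13): V_d = 1/1.01·[0.4500·0.0000 + 0.5500·6.5500] = 3.5668
Node 0 (S = 20): V_0 = 1/1.01·[0.4500·0.0000 + 0.5500·3.5668] = 1.9423

€1.94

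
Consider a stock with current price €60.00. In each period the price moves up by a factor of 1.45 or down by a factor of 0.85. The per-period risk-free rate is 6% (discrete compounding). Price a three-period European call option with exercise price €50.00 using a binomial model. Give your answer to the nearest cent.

Risk-neutral probability p = (1 + 0.06 − 0.85)/(1.45 − 0.85) = 0.2100/0.6000 = 0.3500
Terminal stock prices: S_uuu = 182.9, S_uud = 107.2, S_udd = 62.86, S_ddd = 36.85
Terminal payoffs (S − K): max(132.9, 0) = 132.9, max(57.23, 0) = 57.23, max(12.86, 0) = 12.86, max(-13.15, 0) = 0
Node uu (S = 126.2): V_uu = 1/1.06·[0.3500·132.9175 + 0.6500·57.2275] = 78.9802
Node ud (S = 73.95): V_ud = 1/1.06·[0.3500·57.2275 + 0.6500·12.8575] = 26.7802
Node dd (S = 43.35): V_dd = 1/1.06·[0.3500·12.8575 + 0.6500·0.0000] = 4.2454
Node u (S = 87): V_u = 1/1.06·[0.3500·78.9802 + 0.6500·26.7802] = 42.5002
Node d (S = 51): V_d = 1/1.06·[0.3500·26.7802 + 0.6500·4.2454] = 11.4458
Node 0 (S = 60): V_0 = 1/1.06·[0.3500·42.5002 + 0.6500·11.4458] = 21.0517

€21.05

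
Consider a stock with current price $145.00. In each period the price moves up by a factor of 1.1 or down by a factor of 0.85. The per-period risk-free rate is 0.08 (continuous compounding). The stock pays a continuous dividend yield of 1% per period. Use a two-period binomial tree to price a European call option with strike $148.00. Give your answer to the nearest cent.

$18.53

Per-period risk-free factor R = e^0.08 = 1.0833; dividend-adjusted growth = e^(0.08−0.01) = 1.0725.
Risk-neutral probability p = (1.0725 − 0.85)/(1.1 − 0.85) = 0.2225/0.2500 = 0.8900
Terminal stock prices: S_uu = 175.5, S_ud = 135.6, S_dd = 104.8
Terminal payoffs (S − K): max(27.45, 0) = 27.45, max(-12.43, 0) = 0, max(-43.24, 0) = 0
Node u (S = 159.5): V_u = e^(−0.08)·[0.8900·27.4500 + 0.1100·0.0000] = 22.5530
Node d (S = 123.2): V_d = e^(−0.08)·[0.8900·0.0000 + 0.1100·0.0000] = 0.0000
Node 0 (S = 145): V_0 = e^(−0.08)·[0.8900·22.5530 + 0.1100·0.0000] = 18.5296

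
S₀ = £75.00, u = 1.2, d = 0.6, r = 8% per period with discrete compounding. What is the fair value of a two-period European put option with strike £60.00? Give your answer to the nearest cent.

Risk-neutral probability p = (1 + 0.08 − 0.6)/(1.2 − 0.6) = 0.4800/0.6000 = 0.8000
Terminal stock prices: S_uu = 108, S_ud = 54, S_dd = 27
Terminal payoffs (K − S): max(-48, 0) = 0, max(6, 0) = 6, max(33, 0) = 33
Node u (S = 90): V_u = 1/1.08·[0.8000·0.0000 + 0.2000·6.0000] = 1.1111
Node d (S = 45): V_d = 1/1.08·[0.8000·6.0000 + 0.2000·33.0000] = 10.5556
Node 0 (S = 75): V_0 = 1/1.08·[0.8000·1.1111 + 0.2000·10.5556] = 2.7778

£2.78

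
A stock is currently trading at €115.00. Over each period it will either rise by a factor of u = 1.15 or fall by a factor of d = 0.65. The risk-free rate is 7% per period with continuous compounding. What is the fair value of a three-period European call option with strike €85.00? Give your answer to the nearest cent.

€47.70

Risk-neutral probability p = (e^0.07 − 0.65)/(1.15 − 0.65) = 0.4225/0.5000 = 0.8450
Terminal stock prices: S_uuu = 174.9, S_uud = 98.86, S_udd = 55.88, S_ddd = 31.58
Terminal payoffs (S − K): max(89.9, 0) = 89.9, max(13.86, 0) = 13.86, max(-29.12, 0) = 0, max(-53.42, 0) = 0
Node uu (S = 152.1): V_uu = e^(−0.07)·[0.8450·89.9006 + 0.1550·13.8569] = 72.8340
Node ud (S = 85.96): V_ud = e^(−0.07)·[0.8450·13.8569 + 0.1550·0.0000] = 10.9177
Node dd (S = 48.59): V_dd = e^(−0.07)·[0.8450·0.0000 + 0.1550·0.0000] = 0.0000
Node u (S = 132.2): V_u = e^(−0.07)·[0.8450·72.8340 + 0.1550·10.9177] = 58.9627
Node d (S = 74.75): V_d = e^(−0.07)·[0.8450·10.9177 + 0.1550·0.0000] = 8.6019
Node 0 (S = 115): V_0 = e^(−0.07)·[0.8450·58.9627 + 0.1550·8.6019] = 47.6990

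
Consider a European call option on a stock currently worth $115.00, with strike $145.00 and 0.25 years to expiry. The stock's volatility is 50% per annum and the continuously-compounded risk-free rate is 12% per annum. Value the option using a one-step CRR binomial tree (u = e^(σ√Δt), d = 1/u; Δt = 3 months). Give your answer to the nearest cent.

CRR parameters: u = e^(σ√Δt) = e^(0.5·√0.25) = 1.2840, d = 1/u = 0.7788
Per-period rate: rΔt = 0.12·0.25 = 0.03, so R = e^0.03 = 1.0305
Risk-neutral probability p = (e^0.03 − 0.7788)/(1.2840 − 0.7788) = 0.2517/0.5052 = 0.4981
Terminal stock prices: S_u = 147.7, S_d = 89.56
Terminal payoffs (S − K): max(2.663, 0) = 2.663, max(-55.44, 0) = 0
Node 0 (S = 115): V_0 = e^(−0.03)·[0.4981·2.6629 + 0.5019·0.0000] = 1.2872

$1.29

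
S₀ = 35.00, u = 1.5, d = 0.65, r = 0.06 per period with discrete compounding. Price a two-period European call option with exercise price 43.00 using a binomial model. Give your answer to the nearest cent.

7.40

Risk-neutral probability p = (1 + 0.06 − 0.65)/(1.5 − 0.65) = 0.4100/0.8500 = 0.4824
Terminal stock prices: S_uu = 78.75, S_ud = 34.12, S_dd = 14.79
Terminal payoffs (S − K): max(35.75, 0) = 35.75, max(-8.875, 0) = 0, max(-28.21, 0) = 0
Node u (S = 52.5): V_u = 1/1.06·[0.4824·35.7500 + 0.5176·0.0000] = 16.2680
Node d (S = 22.75): V_d = 1/1.06·[0.4824·0.0000 + 0.5176·0.0000] = 0.0000
Node 0 (S = 35): V_0 = 1/1.06·[0.4824·16.2680 + 0.5176·0.0000] = 7.4028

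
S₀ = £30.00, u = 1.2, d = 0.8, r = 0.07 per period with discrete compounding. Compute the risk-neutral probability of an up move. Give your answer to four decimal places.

Risk-neutral probability p = (1 + 0.07 − 0.8)/(1.2 − 0.8) = 0.2700/0.4000 = 0.6750

p = 0.6750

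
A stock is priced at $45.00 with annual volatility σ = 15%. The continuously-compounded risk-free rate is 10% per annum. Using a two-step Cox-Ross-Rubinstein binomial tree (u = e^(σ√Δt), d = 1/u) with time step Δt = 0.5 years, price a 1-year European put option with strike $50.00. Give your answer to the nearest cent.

CRR parameters: u = e^(σ√Δt) = e^(0.15·√0.5) = 1.1119, d = 1/u = 0.8994
Per-period rate: rΔt = 0.1·0.5 = 0.05, so R = e^0.05 = 1.0513
Risk-neutral probability p = (e^0.05 − 0.8994)/(1.1119 − 0.8994) = 0.1519/0.2125 = 0.7148
Terminal stock prices: S_uu = 55.63, S_ud = 45, S_dd = 36.4
Terminal payoffs (K − S): max(-5.634, 0) = 0, max(5, 0) = 5, max(13.6, 0) = 13.6
Node u (S = 50.04): V_u = e^(−0.05)·[0.7148·0.0000 + 0.2852·5.0000] = 1.3567
Node d (S = 40.47): V_d = e^(−0.05)·[0.7148·5.0000 + 0.2852·13.6014] = 7.0900
Node 0 (S = 45): V_0 = e^(−0.05)·[0.7148·1.3567 + 0.2852·7.0900] = 2.8462

$2.85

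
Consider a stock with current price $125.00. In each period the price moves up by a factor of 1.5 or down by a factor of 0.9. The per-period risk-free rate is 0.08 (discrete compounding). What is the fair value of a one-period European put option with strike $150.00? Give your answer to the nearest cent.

Risk-neutral probability p = (1 + 0.08 − 0.9)/(1.5 − 0.9) = 0.1800/0.6000 = 0.3000
Terminal stock prices: S_u = 187.5, S_d = 112.5
Terminal payoffs (K − S): max(-37.5, 0) = 0, max(37.5, 0) = 37.5
Node 0 (S = 125): V_0 = 1/1.08·[0.3000·0.0000 + 0.7000·37.5000] = 24.3056

$24.31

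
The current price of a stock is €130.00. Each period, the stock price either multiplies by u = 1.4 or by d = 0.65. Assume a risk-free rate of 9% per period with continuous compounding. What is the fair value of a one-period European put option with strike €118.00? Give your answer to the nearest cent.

€12.48

Risk-neutral probability p = (e^0.09 − 0.65)/(1.4 − 0.65) = 0.4442/0.7500 = 0.5922
Terminal stock prices: S_u = 182, S_d = 84.5
Terminal payoffs (K − S): max(-64, 0) = 0, max(33.5, 0) = 33.5
Node 0 (S = 130): V_0 = e^(−0.09)·[0.5922·0.0000 + 0.4078·33.5000] = 12.4845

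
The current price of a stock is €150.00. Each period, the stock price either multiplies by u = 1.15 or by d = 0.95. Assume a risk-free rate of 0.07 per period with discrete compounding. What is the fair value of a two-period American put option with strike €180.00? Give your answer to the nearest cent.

€30.00

Risk-neutral probability p = (1 + 0.07 − 0.95)/(1.15 − 0.95) = 0.1200/0.2000 = 0.6000
Terminal stock prices: S_uu = 198.4, S_ud = 163.9, S_dd = 135.4
Terminal payoffs (K − S): max(-18.37, 0) = 0, max(16.12, 0) = 16.12, max(44.62, 0) = 44.62
Node u (S = 172.5): continuation = 1/1.07·[0.6000·0.0000 + 0.4000·16.1250] = 6.0280; exercise value = 7.5000 > continuation, so V_u = 7.5000 (exercise)
Node d (S = 142.5): continuation = 1/1.07·[0.6000·16.1250 + 0.4000·44.6250] = 25.7243; exercise value = 37.5000 > continuation, so V_d = 37.5000 (exercise)
Node 0 (S = 150): continuation = 1/1.07·[0.6000·7.5000 + 0.4000·37.5000] = 18.2243; exercise value = 30.0000 > continuation, so V_0 = 30.0000 (exercise)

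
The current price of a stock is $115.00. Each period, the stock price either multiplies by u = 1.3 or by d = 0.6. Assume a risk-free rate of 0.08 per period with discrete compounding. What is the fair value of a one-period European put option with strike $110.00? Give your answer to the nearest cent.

Risk-neutral probability p = (1 + 0.08 − 0.6)/(1.3 − 0.6) = 0.4800/0.7000 = 0.6857
Terminal stock prices: S_u = 149.5, S_d = 69
Terminal payoffs (K − S): max(-39.5, 0) = 0, max(41, 0) = 41
Node 0 (S = 115): V_0 = 1/1.08·[0.6857·0.0000 + 0.3143·41.0000] = 11.9312

$11.93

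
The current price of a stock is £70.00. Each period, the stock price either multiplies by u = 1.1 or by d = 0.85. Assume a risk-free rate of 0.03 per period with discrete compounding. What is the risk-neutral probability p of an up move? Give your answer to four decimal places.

Risk-neutral probability p = (1 + 0.03 − 0.85)/(1.1 − 0.85) = 0.1800/0.2500 = 0.7200

p = 0.7200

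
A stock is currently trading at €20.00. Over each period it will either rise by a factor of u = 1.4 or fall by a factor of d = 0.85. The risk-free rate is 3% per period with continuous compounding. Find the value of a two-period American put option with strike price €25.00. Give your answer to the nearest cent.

€5.47

Risk-neutral probability p = (e^0.03 − 0.85)/(1.4 − 0.85) = 0.1805/0.5500 = 0.3281
Terminal stock prices: S_uu = 39.2, S_ud = 23.8, S_dd = 14.45
Terminal payoffs (K − S): max(-14.2, 0) = 0, max(1.2, 0) = 1.2, max(10.55, 0) = 10.55
Node u (S = 28): continuation = e^(−0.03)·[0.3281·0.0000 + 0.6719·1.2000] = 0.7825; exercise value = 0.0000 ≤ continuation, so V_u = 0.7825
Node d (S = 17): continuation = e^(−0.03)·[0.3281·1.2000 + 0.6719·10.5500] = 7.2611; exercise value = 8.0000 > continuation, so V_d = 8.0000 (exercise)
Node 0 (S = 20): continuation = e^(−0.03)·[0.3281·0.7825 + 0.6719·8.0000] = 5.4655; exercise value = 5.0000 ≤ continuation, so V_0 = 5.4655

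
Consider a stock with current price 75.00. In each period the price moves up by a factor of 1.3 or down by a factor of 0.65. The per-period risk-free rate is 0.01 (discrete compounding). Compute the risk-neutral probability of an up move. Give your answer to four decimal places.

p = 0.5538

Risk-neutral probability p = (1 + 0.01 − 0.65)/(1.3 − 0.65) = 0.3600/0.6500 = 0.5538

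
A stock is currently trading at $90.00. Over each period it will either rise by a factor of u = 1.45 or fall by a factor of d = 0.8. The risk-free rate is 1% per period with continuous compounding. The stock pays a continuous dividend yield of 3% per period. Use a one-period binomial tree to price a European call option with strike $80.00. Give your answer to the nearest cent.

$13.86

Per-period risk-free factor R = e^0.01 = 1.0101; dividend-adjusted growth = e^(0.01−0.03) = 0.9802.
Risk-neutral probability p = (0.9802 − 0.8)/(1.45 − 0.8) = 0.1802/0.6500 = 0.2772
Terminal stock prices: S_u = 130.5, S_d = 72
Terminal payoffs (S − K): max(50.5, 0) = 50.5, max(-8, 0) = 0
Node 0 (S = 90): V_0 = e^(−0.01)·[0.2772·50.5000 + 0.7228·0.0000] = 13.8607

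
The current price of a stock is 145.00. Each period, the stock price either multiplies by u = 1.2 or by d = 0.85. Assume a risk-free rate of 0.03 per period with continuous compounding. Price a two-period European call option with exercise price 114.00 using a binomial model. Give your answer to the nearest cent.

Risk-neutral probability p = (e^0.03 − 0.85)/(1.2 − 0.85) = 0.1805/0.3500 = 0.5156
Terminal stock prices: S_uu = 208.8, S_ud = 147.9, S_dd = 104.8
Terminal payoffs (S − K): max(94.8, 0) = 94.8, max(33.9, 0) = 33.9, max(-9.238, 0) = 0
Node u (S = 174): V_u = e^(−0.03)·[0.5156·94.8000 + 0.4844·33.9000] = 63.3692
Node d (S = 123.2): V_d = e^(−0.03)·[0.5156·33.9000 + 0.4844·0.0000] = 16.9617
Node 0 (S = 145): V_0 = e^(−0.03)·[0.5156·63.3692 + 0.4844·16.9617] = 39.6803

39.68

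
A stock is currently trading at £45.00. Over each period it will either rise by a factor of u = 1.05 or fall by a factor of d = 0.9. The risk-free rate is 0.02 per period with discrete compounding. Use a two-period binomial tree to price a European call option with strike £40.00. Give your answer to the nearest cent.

Risk-neutral probability p = (1 + 0.02 − 0.9)/(1.05 − 0.9) = 0.1200/0.1500 = 0.8000
Terminal stock prices: S_uu = 49.61, S_ud = 42.52, S_dd = 36.45
Terminal payoffs (S − K): max(9.613, 0) = 9.613, max(2.525, 0) = 2.525, max(-3.55, 0) = 0
Node u (S = 47.25): V_u = 1/1.02·[0.8000·9.6125 + 0.2000·2.5250] = 8.0343
Node d (S = 40.5): V_d = 1/1.02·[0.8000·2.5250 + 0.2000·0.0000] = 1.9804
Node 0 (S = 45): V_0 = 1/1.02·[0.8000·8.0343 + 0.2000·1.9804] = 6.6897

£6.69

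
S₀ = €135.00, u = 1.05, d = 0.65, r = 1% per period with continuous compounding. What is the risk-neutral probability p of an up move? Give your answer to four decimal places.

p = 0.9001

Risk-neutral probability p = (e^0.01 − 0.65)/(1.05 − 0.65) = 0.3601/0.4000 = 0.9001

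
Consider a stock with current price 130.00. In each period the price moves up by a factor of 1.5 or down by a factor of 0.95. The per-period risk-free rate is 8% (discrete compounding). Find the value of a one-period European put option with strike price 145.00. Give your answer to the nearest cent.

15.20

Risk-neutral probability p = (1 + 0.08 − 0.95)/(1.5 − 0.95) = 0.1300/0.5500 = 0.2364
Terminal stock prices: S_u = 195, S_d = 123.5
Terminal payoffs (K − S): max(-50, 0) = 0, max(21.5, 0) = 21.5
Node 0 (S = 130): V_0 = 1/1.08·[0.2364·0.0000 + 0.7636·21.5000] = 15.2020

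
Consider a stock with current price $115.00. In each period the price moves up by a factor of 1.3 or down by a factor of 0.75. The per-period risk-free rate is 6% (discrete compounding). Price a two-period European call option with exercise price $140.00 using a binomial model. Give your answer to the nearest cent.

$15.37

Risk-neutral probability p = (1 + 0.06 − 0.75)/(1.3 − 0.75) = 0.3100/0.5500 = 0.5636
Terminal stock prices: S_uu = 194.4, S_ud = 112.1, S_dd = 64.69
Terminal payoffs (S − K): max(54.35, 0) = 54.35, max(-27.88, 0) = 0, max(-75.31, 0) = 0
Node u (S = 149.5): V_u = 1/1.06·[0.5636·54.3500 + 0.4364·0.0000] = 28.8997
Node d (S = 86.25): V_d = 1/1.06·[0.5636·0.0000 + 0.4364·0.0000] = 0.0000
Node 0 (S = 115): V_0 = 1/1.06·[0.5636·28.8997 + 0.4364·0.0000] = 15.3669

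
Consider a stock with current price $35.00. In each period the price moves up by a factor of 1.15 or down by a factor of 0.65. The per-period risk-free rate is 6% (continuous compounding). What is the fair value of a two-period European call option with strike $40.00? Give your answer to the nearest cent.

$3.78

Risk-neutral probability p = (e^0.06 − 0.65)/(1.15 − 0.65) = 0.4118/0.5000 = 0.8237
Terminal stock prices: S_uu = 46.29, S_ud = 26.16, S_dd = 14.79
Terminal payoffs (S − K): max(6.287, 0) = 6.287, max(-13.84, 0) = 0, max(-25.21, 0) = 0
Node u (S = 40.25): V_u = e^(−0.06)·[0.8237·6.2875 + 0.1763·0.0000] = 4.8773
Node d (S = 22.75): V_d = e^(−0.06)·[0.8237·0.0000 + 0.1763·0.0000] = 0.0000
Node 0 (S = 35): V_0 = e^(−0.06)·[0.8237·4.8773 + 0.1763·0.0000] = 3.7833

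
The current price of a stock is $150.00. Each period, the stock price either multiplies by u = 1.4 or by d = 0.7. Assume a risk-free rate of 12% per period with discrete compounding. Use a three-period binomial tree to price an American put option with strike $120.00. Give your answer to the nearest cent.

$8.27

Risk-neutral probability p = (1 + 0.12 − 0.7)/(1.4 − 0.7) = 0.4200/0.7000 = 0.6000
Terminal stock prices: S_uuu = 411.6, S_uud = 205.8, S_udd = 102.9, S_ddd = 51.45
Terminal payoffs (K − S): max(-291.6, 0) = 0, max(-85.8, 0) = 0, max(17.1, 0) = 17.1, max(68.55, 0) = 68.55
Node uu (S = 294): continuation = 1/1.12·[0.6000·0.0000 + 0.4000·0.0000] = 0.0000; exercise value = 0.0000 ≤ continuation, so V_uu = 0.0000
Node ud (S = 147): continuation = 1/1.12·[0.6000·0.0000 + 0.4000·17.1000] = 6.1071; exercise value = 0.0000 ≤ continuation, so V_ud = 6.1071
Node dd (S = 73.5): continuation = 1/1.12·[0.6000·17.1000 + 0.4000·68.5500] = 33.6429; exercise value = 46.5000 > continuation, so V_dd = 46.5000 (exercise)
Node u (S = 210): continuation = 1/1.12·[0.6000·0.0000 + 0.4000·6.1071] = 2.1811; exercise value = 0.0000 ≤ continuation, so V_u = 2.1811
Node d (S = 105): continuation = 1/1.12·[0.6000·6.1071 + 0.4000·46.5000] = 19.8788; exercise value = 15.0000 ≤ continuation, so V_d = 19.8788
Node 0 (S = 150): continuation = 1/1.12·[0.6000·2.1811 + 0.4000·19.8788] = 8.2680; exercise value = 0.0000 ≤ continuation, so V_0 = 8.2680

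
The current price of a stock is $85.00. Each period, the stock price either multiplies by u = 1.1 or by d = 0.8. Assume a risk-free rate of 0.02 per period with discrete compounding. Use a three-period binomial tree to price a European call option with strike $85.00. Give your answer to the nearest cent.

$10.46

Risk-neutral probability p = (1 + 0.02 − 0.8)/(1.1 − 0.8) = 0.2200/0.3000 = 0.7333
Terminal stock prices: S_uuu = 113.1, S_uud = 82.28, S_udd = 59.84, S_ddd = 43.52
Terminal payoffs (S − K): max(28.14, 0) = 28.14, max(-2.72, 0) = 0, max(-25.16, 0) = 0, max(-41.48, 0) = 0
Node uu (S = 102.9): V_uu = 1/1.02·[0.7333·28.1350 + 0.2667·0.0000] = 20.2278
Node ud (S = 74.8): V_ud = 1/1.02·[0.7333·0.0000 + 0.2667·0.0000] = 0.0000
Node dd (S = 54.4): V_dd = 1/1.02·[0.7333·0.0000 + 0.2667·0.0000] = 0.0000
Node u (S = 93.5): V_u = 1/1.02·[0.7333·20.2278 + 0.2667·0.0000] = 14.5428
Node d (S = 68): V_d = 1/1.02·[0.7333·0.0000 + 0.2667·0.0000] = 0.0000
Node 0 (S = 85): V_0 = 1/1.02·[0.7333·14.5428 + 0.2667·0.0000] = 10.4556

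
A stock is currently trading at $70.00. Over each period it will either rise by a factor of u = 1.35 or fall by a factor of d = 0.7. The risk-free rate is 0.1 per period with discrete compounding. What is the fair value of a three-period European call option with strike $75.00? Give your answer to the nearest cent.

$21.72

Risk-neutral probability p = (1 + 0.1 − 0.7)/(1.35 − 0.7) = 0.4000/0.6500 = 0.6154
Terminal stock prices: S_uuu = 172.2, S_uud = 89.3, S_udd = 46.3, S_ddd = 24.01
Terminal payoffs (S − K): max(97.23, 0) = 97.23, max(14.3, 0) = 14.3, max(-28.7, 0) = 0, max(-50.99, 0) = 0
Node uu (S = 127.6): V_uu = 1/1.1·[0.6154·97.2263 + 0.3846·14.3025] = 59.3932
Node ud (S = 66.15): V_ud = 1/1.1·[0.6154·14.3025 + 0.3846·0.0000] = 8.0014
Node dd (S = 34.3): V_dd = 1/1.1·[0.6154·0.0000 + 0.3846·0.0000] = 0.0000
Node u (S = 94.5): V_u = 1/1.1·[0.6154·59.3932 + 0.3846·8.0014] = 36.0246
Node d (S = 49): V_d = 1/1.1·[0.6154·8.0014 + 0.3846·0.0000] = 4.4763
Node 0 (S = 70): V_0 = 1/1.1·[0.6154·36.0246 + 0.3846·4.4763] = 21.7188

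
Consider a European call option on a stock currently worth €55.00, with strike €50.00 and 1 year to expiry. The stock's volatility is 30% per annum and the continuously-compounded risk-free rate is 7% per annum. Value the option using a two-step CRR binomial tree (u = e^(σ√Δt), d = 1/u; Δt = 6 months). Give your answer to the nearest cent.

CRR parameters: u = e^(σ√Δt) = e^(0.3·√0.5) = 1.2363, d = 1/u = 0.8089
Per-period rate: rΔt = 0.07·0.5 = 0.035, so R = e^0.035 = 1.0356
Risk-neutral probability p = (e^0.035 − 0.8089)/(1.2363 − 0.8089) = 0.2268/0.4275 = 0.5305
Terminal stock prices: S_uu = 84.07, S_ud = 55, S_dd = 35.98
Terminal payoffs (S − K): max(34.07, 0) = 34.07, max(5, 0) = 5, max(-14.02, 0) = 0
Node u (S = 68): V_u = e^(−0.035)·[0.5305·34.0656 + 0.4695·5.0000] = 19.7168
Node d (S = 44.49): V_d = e^(−0.035)·[0.5305·5.0000 + 0.4695·0.0000] = 2.5612
Node 0 (S = 55): V_0 = e^(−0.035)·[0.5305·19.7168 + 0.4695·2.5612] = 11.2611

€11.26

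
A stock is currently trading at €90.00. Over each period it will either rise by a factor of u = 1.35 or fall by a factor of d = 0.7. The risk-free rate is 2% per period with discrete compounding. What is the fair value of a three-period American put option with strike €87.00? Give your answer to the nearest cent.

Risk-neutral probability p = (1 + 0.02 − 0.7)/(1.35 − 0.7) = 0.3200/0.6500 = 0.4923
Terminal stock prices: S_uuu = 221.4, S_uud = 114.8, S_udd = 59.53, S_ddd = 30.87
Terminal payoffs (K − S): max(-134.4, 0) = 0, max(-27.82, 0) = 0, max(27.47, 0) = 27.47, max(56.13, 0) = 56.13
Node uu (S = 164): continuation = 1/1.02·[0.4923·0.0000 + 0.5077·0.0000] = 0.0000; exercise value = 0.0000 ≤ continuation, so V_uu = 0.0000
Node ud (S = 85.05): continuation = 1/1.02·[0.4923·0.0000 + 0.5077·27.4650] = 13.6704; exercise value = 1.9500 ≤ continuation, so V_ud = 13.6704
Node dd (S = 44.1): continuation = 1/1.02·[0.4923·27.4650 + 0.5077·56.1300] = 41.1941; exercise value = 42.9000 > continuation, so V_dd = 42.9000 (exercise)
Node u (S = 121.5): continuation = 1/1.02·[0.4923·0.0000 + 0.5077·13.6704] = 6.8043; exercise value = 0.0000 ≤ continuation, so V_u = 6.8043
Node d (S = 63): continuation = 1/1.02·[0.4923·13.6704 + 0.5077·42.9000] = 27.9510; exercise value = 24.0000 ≤ continuation, so V_d = 27.9510
Node 0 (S = 90): continuation = 1/1.02·[0.4923·6.8043 + 0.5077·27.9510] = 17.1964; exercise value = 0.0000 ≤ continuation, so V_0 = 17.1964

€17.20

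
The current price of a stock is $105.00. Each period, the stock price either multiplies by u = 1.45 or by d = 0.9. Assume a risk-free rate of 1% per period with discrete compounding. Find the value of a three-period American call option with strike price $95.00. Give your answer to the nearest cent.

$21.97

Risk-neutral probability p = (1 + 0.01 − 0.9)/(1.45 − 0.9) = 0.1100/0.5500 = 0.2000
Terminal stock prices: S_uuu = 320.1, S_uud = 198.7, S_udd = 123.3, S_ddd = 76.55
Terminal payoffs (S − K): max(225.1, 0) = 225.1, max(103.7, 0) = 103.7, max(28.32, 0) = 28.32, max(-18.45, 0) = 0
Node uu (S = 220.8): continuation = 1/1.01·[0.2000·225.1056 + 0.8000·103.6863] = 126.7031; exercise value = 125.7625 ≤ continuation, so V_uu = 126.7031
Node ud (S = 137): continuation = 1/1.01·[0.2000·103.6863 + 0.8000·28.3225] = 42.9656; exercise value = 42.0250 ≤ continuation, so V_ud = 42.9656
Node dd (S = 85.05): continuation = 1/1.01·[0.2000·28.3225 + 0.8000·0.0000] = 5.6084; exercise value = 0.0000 ≤ continuation, so V_dd = 5.6084
Node u (S = 152.2): continuation = 1/1.01·[0.2000·126.7031 + 0.8000·42.9656] = 59.1219; exercise value = 57.2500 ≤ continuation, so V_u = 59.1219
Node d (S = 94.5): continuation = 1/1.01·[0.2000·42.9656 + 0.8000·5.6084] = 12.9503; exercise value = 0.0000 ≤ continuation, so V_d = 12.9503
Node 0 (S = 105): continuation = 1/1.01·[0.2000·59.1219 + 0.8000·12.9503] = 21.9650; exercise value = 10.0000 ≤ continuation, so V_0 = 21.9650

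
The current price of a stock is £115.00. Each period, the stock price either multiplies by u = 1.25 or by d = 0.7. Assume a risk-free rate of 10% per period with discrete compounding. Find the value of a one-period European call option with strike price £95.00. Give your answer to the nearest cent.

£32.23

Risk-neutral probability p = (1 + 0.1 − 0.7)/(1.25 − 0.7) = 0.4000/0.5500 = 0.7273
Terminal stock prices: S_u = 143.8, S_d = 80.5
Terminal payoffs (S − K): max(48.75, 0) = 48.75, max(-14.5, 0) = 0
Node 0 (S = 115): V_0 = 1/1.1·[0.7273·48.7500 + 0.2727·0.0000] = 32.2314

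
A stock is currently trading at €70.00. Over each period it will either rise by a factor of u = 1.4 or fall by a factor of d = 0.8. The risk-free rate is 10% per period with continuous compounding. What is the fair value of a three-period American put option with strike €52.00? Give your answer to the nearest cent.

Risk-neutral probability p = (e^0.1 − 0.8)/(1.4 − 0.8) = 0.3052/0.6000 = 0.5086
Terminal stock prices: S_uuu = 192.1, S_uud = 109.8, S_udd = 62.72, S_ddd = 35.84
Terminal payoffs (K − S): max(-140.1, 0) = 0, max(-57.76, 0) = 0, max(-10.72, 0) = 0, max(16.16, 0) = 16.16
Node uu (S = 137.2): continuation = e^(−0.1)·[0.5086·0.0000 + 0.4914·0.0000] = 0.0000; exercise value = 0.0000 ≤ continuation, so V_uu = 0.0000
Node ud (S = 78.4): continuation = e^(−0.1)·[0.5086·0.0000 + 0.4914·0.0000] = 0.0000; exercise value = 0.0000 ≤ continuation, so V_ud = 0.0000
Node dd (S = 44.8): continuation = e^(−0.1)·[0.5086·0.0000 + 0.4914·16.1600] = 7.1851; exercise value = 7.2000 > continuation, so V_dd = 7.2000 (exercise)
Node u (S = 98): continuation = e^(−0.1)·[0.5086·0.0000 + 0.4914·0.0000] = 0.0000; exercise value = 0.0000 ≤ continuation, so V_u = 0.0000
Node d (S = 56): continuation = e^(−0.1)·[0.5086·0.0000 + 0.4914·7.2000] = 3.2013; exercise value = 0.0000 ≤ continuation, so V_d = 3.2013
Node 0 (S = 70): continuation = e^(−0.1)·[0.5086·0.0000 + 0.4914·3.2013] = 1.4234; exercise value = 0.0000 ≤ continuation, so V_0 = 1.4234

€1.42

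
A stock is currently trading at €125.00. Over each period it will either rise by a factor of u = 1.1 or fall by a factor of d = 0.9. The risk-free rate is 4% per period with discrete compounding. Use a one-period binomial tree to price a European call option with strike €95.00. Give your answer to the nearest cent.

Risk-neutral probability p = (1 + 0.04 − 0.9)/(1.1 − 0.9) = 0.1400/0.2000 = 0.7000
Terminal stock prices: S_u = 137.5, S_d = 112.5
Terminal payoffs (S − K): max(42.5, 0) = 42.5, max(17.5, 0) = 17.5
Node 0 (S = 125): V_0 = 1/1.04·[0.7000·42.5000 + 0.3000·17.5000] = 33.6538

€33.65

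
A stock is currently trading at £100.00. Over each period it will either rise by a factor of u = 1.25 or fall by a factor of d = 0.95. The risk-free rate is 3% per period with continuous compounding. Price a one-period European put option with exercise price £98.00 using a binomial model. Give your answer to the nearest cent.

Risk-neutral probability p = (e^0.03 − 0.95)/(1.25 − 0.95) = 0.0805/0.3000 = 0.2682
Terminal stock prices: S_u = 125, S_d = 95
Terminal payoffs (K − S): max(-27, 0) = 0, max(3, 0) = 3
Node 0 (S = 100): V_0 = e^(−0.03)·[0.2682·0.0000 + 0.7318·3.0000] = 2.1306

£2.13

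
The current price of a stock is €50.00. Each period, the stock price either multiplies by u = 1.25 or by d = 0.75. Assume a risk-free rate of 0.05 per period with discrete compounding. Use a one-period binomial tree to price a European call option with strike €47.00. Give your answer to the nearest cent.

€8.86

Risk-neutral probability p = (1 + 0.05 − 0.75)/(1.25 − 0.75) = 0.3000/0.5000 = 0.6000
Terminal stock prices: S_u = 62.5, S_d = 37.5
Terminal payoffs (S − K): max(15.5, 0) = 15.5, max(-9.5, 0) = 0
Node 0 (S = 50): V_0 = 1/1.05·[0.6000·15.5000 + 0.4000·0.0000] = 8.8571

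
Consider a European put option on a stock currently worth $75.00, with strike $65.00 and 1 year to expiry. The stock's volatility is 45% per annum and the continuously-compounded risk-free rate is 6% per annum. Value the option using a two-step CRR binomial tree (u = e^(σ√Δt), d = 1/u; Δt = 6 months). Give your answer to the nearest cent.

CRR parameters: u = e^(σ√Δt) = e^(0.45·√0.5) = 1.3746, d = 1/u = 0.7275
Per-period rate: rΔt = 0.06·0.5 = 0.03, so R = e^0.03 = 1.0305
Risk-neutral probability p = (e^0.03 − 0.7275)/(1.3746 − 0.7275) = 0.3030/0.6472 = 0.4682
Terminal stock prices: S_uu = 141.7, S_ud = 75, S_dd = 39.69
Terminal payoffs (K − S): max(-76.72, 0) = 0, max(-10, 0) = 0, max(25.31, 0) = 25.31
Node u (S = 103.1): V_u = e^(−0.03)·[0.4682·0.0000 + 0.5318·0.0000] = 0.0000
Node d (S = 54.56): V_d = e^(−0.03)·[0.4682·0.0000 + 0.5318·25.3103] = 13.0629
Node 0 (S = 75): V_0 = e^(−0.03)·[0.4682·0.0000 + 0.5318·13.0629] = 6.7419

$6.74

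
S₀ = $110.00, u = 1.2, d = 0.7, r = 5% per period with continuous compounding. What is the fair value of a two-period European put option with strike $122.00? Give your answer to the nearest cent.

$16.65

Risk-neutral probability p = (e^0.05 − 0.7)/(1.2 − 0.7) = 0.3513/0.5000 = 0.7025
Terminal stock prices: S_uu = 158.4, S_ud = 92.4, S_dd = 53.9
Terminal payoffs (K − S): max(-36.4, 0) = 0, max(29.6, 0) = 29.6, max(68.1, 0) = 68.1
Node u (S = 132): V_u = e^(−0.05)·[0.7025·0.0000 + 0.2975·29.6000] = 8.3753
Node d (S = 77): V_d = e^(−0.05)·[0.7025·29.6000 + 0.2975·68.1000] = 39.0500
Node 0 (S = 110): V_0 = e^(−0.05)·[0.7025·8.3753 + 0.2975·39.0500] = 16.6463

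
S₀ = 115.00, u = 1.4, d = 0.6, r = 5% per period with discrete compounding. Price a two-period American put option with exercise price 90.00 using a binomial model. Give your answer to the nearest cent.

Risk-neutral probability p = (1 + 0.05 − 0.6)/(1.4 − 0.6) = 0.4500/0.8000 = 0.5625
Terminal stock prices: S_uu = 225.4, S_ud = 96.6, S_dd = 41.4
Terminal payoffs (K − S): max(-135.4, 0) = 0, max(-6.6, 0) = 0, max(48.6, 0) = 48.6
Node u (S = 161): continuation = 1/1.05·[0.5625·0.0000 + 0.4375·0.0000] = 0.0000; exercise value = 0.0000 ≤ continuation, so V_u = 0.0000
Node d (S = 69): continuation = 1/1.05·[0.5625·0.0000 + 0.4375·48.6000] = 20.2500; exercise value = 21.0000 > continuation, so V_d = 21.0000 (exercise)
Node 0 (S = 115): continuation = 1/1.05·[0.5625·0.0000 + 0.4375·21.0000] = 8.7500; exercise value = 0.0000 ≤ continuation, so V_0 = 8.7500

8.75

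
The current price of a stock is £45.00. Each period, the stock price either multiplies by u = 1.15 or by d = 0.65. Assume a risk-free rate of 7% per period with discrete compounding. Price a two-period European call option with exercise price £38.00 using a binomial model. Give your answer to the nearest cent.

£13.26

Risk-neutral probability p = (1 + 0.07 − 0.65)/(1.15 − 0.65) = 0.4200/0.5000 = 0.8400
Terminal stock prices: S_uu = 59.51, S_ud = 33.64, S_dd = 19.01
Terminal payoffs (S − K): max(21.51, 0) = 21.51, max(-4.363, 0) = 0, max(-18.99, 0) = 0
Node u (S = 51.75): V_u = 1/1.07·[0.8400·21.5125 + 0.1600·0.0000] = 16.8883
Node d (S = 29.25): V_d = 1/1.07·[0.8400·0.0000 + 0.1600·0.0000] = 0.0000
Node 0 (S = 45): V_0 = 1/1.07·[0.8400·16.8883 + 0.1600·0.0000] = 13.2581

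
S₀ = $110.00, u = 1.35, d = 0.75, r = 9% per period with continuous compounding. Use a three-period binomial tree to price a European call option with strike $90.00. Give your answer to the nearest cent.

Risk-neutral probability p = (e^0.09 − 0.75)/(1.35 − 0.75) = 0.3442/0.6000 = 0.5736
Terminal stock prices: S_uuu = 270.6, S_uud = 150.4, S_udd = 83.53, S_ddd = 46.41
Terminal payoffs (S − K): max(180.6, 0) = 180.6, max(60.36, 0) = 60.36, max(-6.469, 0) = 0, max(-43.59, 0) = 0
Node uu (S = 200.5): V_uu = e^(−0.09)·[0.5736·180.6413 + 0.4264·60.3563] = 118.2212
Node ud (S = 111.4): V_ud = e^(−0.09)·[0.5736·60.3563 + 0.4264·0.0000] = 31.6419
Node dd (S = 61.88): V_dd = e^(−0.09)·[0.5736·0.0000 + 0.4264·0.0000] = 0.0000
Node u (S = 148.5): V_u = e^(−0.09)·[0.5736·118.2212 + 0.4264·31.6419] = 74.3080
Node d (S = 82.5): V_d = e^(−0.09)·[0.5736·31.6419 + 0.4264·0.0000] = 16.5884
Node 0 (S = 110): V_0 = e^(−0.09)·[0.5736·74.3080 + 0.4264·16.5884] = 45.4203

$45.42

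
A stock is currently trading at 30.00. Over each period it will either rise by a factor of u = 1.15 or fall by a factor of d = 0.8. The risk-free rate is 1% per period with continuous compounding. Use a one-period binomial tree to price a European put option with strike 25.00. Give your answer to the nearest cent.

Risk-neutral probability p = (e^0.01 − 0.8)/(1.15 − 0.8) = 0.2101/0.3500 = 0.6001
Terminal stock prices: S_u = 34.5, S_d = 24
Terminal payoffs (K − S): max(-9.5, 0) = 0, max(1, 0) = 1
Node 0 (S = 30): V_0 = e^(−0.01)·[0.6001·0.0000 + 0.3999·1.0000] = 0.3959

0.40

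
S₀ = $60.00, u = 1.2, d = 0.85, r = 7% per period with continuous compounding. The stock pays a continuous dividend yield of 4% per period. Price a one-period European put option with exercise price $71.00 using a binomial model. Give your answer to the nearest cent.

$9.03

Per-period risk-free factor R = e^0.07 = 1.0725; dividend-adjusted growth = e^(0.07−0.04) = 1.0305.
Risk-neutral probability p = (1.0305 − 0.85)/(1.2 − 0.85) = 0.1805/0.3500 = 0.5156
Terminal stock prices: S_u = 72, S_d = 51
Terminal payoffs (K − S): max(-1, 0) = 0, max(20, 0) = 20
Node 0 (S = 60): V_0 = e^(−0.07)·[0.5156·0.0000 + 0.4844·20.0000] = 9.0333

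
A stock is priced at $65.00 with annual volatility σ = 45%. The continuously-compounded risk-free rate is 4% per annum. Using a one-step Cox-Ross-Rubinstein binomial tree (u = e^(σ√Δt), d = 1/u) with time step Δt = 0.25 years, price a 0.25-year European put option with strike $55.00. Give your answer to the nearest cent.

CRR parameters: u = e^(σ√Δt) = e^(0.45·√0.25) = 1.2523, d = 1/u = 0.7985
Per-period rate: rΔt = 0.04·0.25 = 0.01, so R = e^0.01 = 1.0101
Risk-neutral probability p = (e^0.01 − 0.7985)/(1.2523 − 0.7985) = 0.2115/0.4538 = 0.4661
Terminal stock prices: S_u = 81.4, S_d = 51.9
Terminal payoffs (K − S): max(-26.4, 0) = 0, max(3.096, 0) = 3.096
Node 0 (S = 65): V_0 = e^(−0.01)·[0.4661·0.0000 + 0.5339·3.0964] = 1.6366

$1.64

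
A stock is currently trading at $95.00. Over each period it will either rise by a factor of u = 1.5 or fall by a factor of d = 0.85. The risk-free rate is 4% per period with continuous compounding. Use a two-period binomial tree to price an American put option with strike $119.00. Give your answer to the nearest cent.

Risk-neutral probability p = (e^0.04 − 0.85)/(1.5 − 0.85) = 0.1908/0.6500 = 0.2936
Terminal stock prices: S_uu = 213.8, S_ud = 121.1, S_dd = 68.64
Terminal payoffs (K − S): max(-94.75, 0) = 0, max(-2.125, 0) = 0, max(50.36, 0) = 50.36
Node u (S = 142.5): continuation = e^(−0.04)·[0.2936·0.0000 + 0.7064·0.0000] = 0.0000; exercise value = 0.0000 ≤ continuation, so V_u = 0.0000
Node d (S = 80.75): continuation = e^(−0.04)·[0.2936·0.0000 + 0.7064·50.3625] = 34.1833; exercise value = 38.2500 > continuation, so V_d = 38.2500 (exercise)
Node 0 (S = 95): continuation = e^(−0.04)·[0.2936·0.0000 + 0.7064·38.2500] = 25.9620; exercise value = 24.0000 ≤ continuation, so V_0 = 25.9620

$25.96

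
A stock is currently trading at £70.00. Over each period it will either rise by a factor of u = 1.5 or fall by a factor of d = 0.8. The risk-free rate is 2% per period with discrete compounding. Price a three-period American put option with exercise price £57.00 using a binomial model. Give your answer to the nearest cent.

Risk-neutral probability p = (1 + 0.02 − 0.8)/(1.5 − 0.8) = 0.2200/0.7000 = 0.3143
Terminal stock prices: S_uuu = 236.2, S_uud = 126, S_udd = 67.2, S_ddd = 35.84
Terminal payoffs (K − S): max(-179.2, 0) = 0, max(-69, 0) = 0, max(-10.2, 0) = 0, max(21.16, 0) = 21.16
Node uu (S = 157.5): continuation = 1/1.02·[0.3143·0.0000 + 0.6857·0.0000] = 0.0000; exercise value = 0.0000 ≤ continuation, so V_uu = 0.0000
Node ud (S = 84): continuation = 1/1.02·[0.3143·0.0000 + 0.6857·0.0000] = 0.0000; exercise value = 0.0000 ≤ continuation, so V_ud = 0.0000
Node dd (S = 44.8): continuation = 1/1.02·[0.3143·0.0000 + 0.6857·21.1600] = 14.2252; exercise value = 12.2000 ≤ continuation, so V_dd = 14.2252
Node u (S = 105): continuation = 1/1.02·[0.3143·0.0000 + 0.6857·0.0000] = 0.0000; exercise value = 0.0000 ≤ continuation, so V_u = 0.0000
Node d (S = 56): continuation = 1/1.02·[0.3143·0.0000 + 0.6857·14.2252] = 9.5632; exercise value = 1.0000 ≤ continuation, so V_d = 9.5632
Node 0 (S = 70): continuation = 1/1.02·[0.3143·0.0000 + 0.6857·9.5632] = 6.4290; exercise value = 0.0000 ≤ continuation, so V_0 = 6.4290

£6.43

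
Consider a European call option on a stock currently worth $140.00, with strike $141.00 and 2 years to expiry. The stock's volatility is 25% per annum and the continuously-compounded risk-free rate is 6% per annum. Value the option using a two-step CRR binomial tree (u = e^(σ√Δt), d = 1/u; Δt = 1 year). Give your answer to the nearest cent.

$25.00

CRR parameters: u = e^(σ√Δt) = e^(0.25·√1) = 1.2840, d = 1/u = 0.7788
Per-period rate: rΔt = 0.06·1 = 0.06, so R = e^0.06 = 1.0618
Risk-neutral probability p = (e^0.06 − 0.7788)/(1.2840 − 0.7788) = 0.2830/0.5052 = 0.5602
Terminal stock prices: S_uu = 230.8, S_ud = 140, S_dd = 84.91
Terminal payoffs (S − K): max(89.82, 0) = 89.82, max(-1, 0) = 0, max(-56.09, 0) = 0
Node u (S = 179.8): V_u = e^(−0.06)·[0.5602·89.8210 + 0.4398·0.0000] = 47.3889
Node d (S = 109): V_d = e^(−0.06)·[0.5602·0.0000 + 0.4398·0.0000] = 0.0000
Node 0 (S = 140): V_0 = e^(−0.06)·[0.5602·47.3889 + 0.4398·0.0000] = 25.0021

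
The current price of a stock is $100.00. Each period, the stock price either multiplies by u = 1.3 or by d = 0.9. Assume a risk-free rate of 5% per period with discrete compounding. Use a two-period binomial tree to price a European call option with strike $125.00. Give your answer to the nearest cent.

$5.61

Risk-neutral probability p = (1 + 0.05 − 0.9)/(1.3 − 0.9) = 0.1500/0.4000 = 0.3750
Terminal stock prices: S_uu = 169, S_ud = 117, S_dd = 81
Terminal payoffs (S − K): max(44, 0) = 44, max(-8, 0) = 0, max(-44, 0) = 0
Node u (S = 130): V_u = 1/1.05·[0.3750·44.0000 + 0.6250·0.0000] = 15.7143
Node d (S = 90): V_d = 1/1.05·[0.3750·0.0000 + 0.6250·0.0000] = 0.0000
Node 0 (S = 100): V_0 = 1/1.05·[0.3750·15.7143 + 0.6250·0.0000] = 5.6122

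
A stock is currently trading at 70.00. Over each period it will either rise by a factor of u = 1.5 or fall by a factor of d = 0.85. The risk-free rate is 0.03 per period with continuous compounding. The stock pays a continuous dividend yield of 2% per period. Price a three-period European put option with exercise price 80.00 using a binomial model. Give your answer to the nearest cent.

Per-period risk-free factor R = e^0.03 = 1.0305; dividend-adjusted growth = e^(0.03−0.02) = 1.0101.
Risk-neutral probability p = (1.0101 − 0.85)/(1.5 − 0.85) = 0.1601/0.6500 = 0.2462
Terminal stock prices: S_uuu = 236.2, S_uud = 133.9, S_udd = 75.86, S_ddd = 42.99
Terminal payoffs (K − S): max(-156.2, 0) = 0, max(-53.88, 0) = 0, max(4.138, 0) = 4.138, max(37.01, 0) = 37.01
Node uu (S = 157.5): V_uu = e^(−0.03)·[0.2462·0.0000 + 0.7538·0.0000] = 0.0000
Node ud (S = 89.25): V_ud = e^(−0.03)·[0.2462·0.0000 + 0.7538·4.1375] = 3.0265
Node dd (S = 50.57): V_dd = e^(−0.03)·[0.2462·4.1375 + 0.7538·37.0113] = 28.0621
Node u (S = 105): V_u = e^(−0.03)·[0.2462·0.0000 + 0.7538·3.0265] = 2.2139
Node d (S = 59.5): V_d = e^(−0.03)·[0.2462·3.0265 + 0.7538·28.0621] = 21.2504
Node 0 (S = 70): V_0 = e^(−0.03)·[0.2462·2.2139 + 0.7538·21.2504] = 16.0735

16.07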